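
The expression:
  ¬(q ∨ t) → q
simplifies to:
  q ∨ t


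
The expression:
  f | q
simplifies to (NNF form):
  f | q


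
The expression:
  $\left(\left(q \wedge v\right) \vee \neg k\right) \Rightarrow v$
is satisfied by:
  {k: True, v: True}
  {k: True, v: False}
  {v: True, k: False}


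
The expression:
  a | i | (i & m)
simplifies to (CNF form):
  a | i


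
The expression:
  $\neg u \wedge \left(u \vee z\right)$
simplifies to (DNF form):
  $z \wedge \neg u$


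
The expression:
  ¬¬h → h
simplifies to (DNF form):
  True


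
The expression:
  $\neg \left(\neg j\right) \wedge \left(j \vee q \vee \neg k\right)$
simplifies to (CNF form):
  $j$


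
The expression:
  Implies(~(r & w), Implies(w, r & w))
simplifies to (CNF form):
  r | ~w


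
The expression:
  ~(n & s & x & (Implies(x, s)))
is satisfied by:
  {s: False, n: False, x: False}
  {x: True, s: False, n: False}
  {n: True, s: False, x: False}
  {x: True, n: True, s: False}
  {s: True, x: False, n: False}
  {x: True, s: True, n: False}
  {n: True, s: True, x: False}


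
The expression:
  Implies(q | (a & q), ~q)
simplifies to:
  ~q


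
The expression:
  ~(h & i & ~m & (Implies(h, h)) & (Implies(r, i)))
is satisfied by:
  {m: True, h: False, i: False}
  {h: False, i: False, m: False}
  {i: True, m: True, h: False}
  {i: True, h: False, m: False}
  {m: True, h: True, i: False}
  {h: True, m: False, i: False}
  {i: True, h: True, m: True}


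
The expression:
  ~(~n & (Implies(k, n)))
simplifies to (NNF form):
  k | n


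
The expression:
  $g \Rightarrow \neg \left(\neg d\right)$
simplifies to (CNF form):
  $d \vee \neg g$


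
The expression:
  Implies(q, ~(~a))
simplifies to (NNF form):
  a | ~q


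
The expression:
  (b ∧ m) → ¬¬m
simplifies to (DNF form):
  True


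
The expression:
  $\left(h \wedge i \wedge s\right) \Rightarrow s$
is always true.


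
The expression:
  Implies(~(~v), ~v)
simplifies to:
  ~v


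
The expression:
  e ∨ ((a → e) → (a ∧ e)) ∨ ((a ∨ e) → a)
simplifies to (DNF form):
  True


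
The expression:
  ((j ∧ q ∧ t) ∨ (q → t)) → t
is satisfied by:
  {t: True, q: True}
  {t: True, q: False}
  {q: True, t: False}


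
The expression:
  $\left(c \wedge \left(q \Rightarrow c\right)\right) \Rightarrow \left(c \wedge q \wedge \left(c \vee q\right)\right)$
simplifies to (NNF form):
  $q \vee \neg c$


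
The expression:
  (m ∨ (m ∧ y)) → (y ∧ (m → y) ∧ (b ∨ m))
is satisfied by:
  {y: True, m: False}
  {m: False, y: False}
  {m: True, y: True}


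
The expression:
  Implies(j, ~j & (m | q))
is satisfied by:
  {j: False}


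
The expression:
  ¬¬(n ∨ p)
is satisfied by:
  {n: True, p: True}
  {n: True, p: False}
  {p: True, n: False}


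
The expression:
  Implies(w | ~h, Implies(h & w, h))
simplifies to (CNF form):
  True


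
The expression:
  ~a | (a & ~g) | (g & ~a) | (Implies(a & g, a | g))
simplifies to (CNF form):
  True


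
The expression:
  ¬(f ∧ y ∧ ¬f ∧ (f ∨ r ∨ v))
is always true.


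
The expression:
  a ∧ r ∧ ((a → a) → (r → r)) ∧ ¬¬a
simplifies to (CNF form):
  a ∧ r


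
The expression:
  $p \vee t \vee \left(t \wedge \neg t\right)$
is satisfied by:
  {t: True, p: True}
  {t: True, p: False}
  {p: True, t: False}


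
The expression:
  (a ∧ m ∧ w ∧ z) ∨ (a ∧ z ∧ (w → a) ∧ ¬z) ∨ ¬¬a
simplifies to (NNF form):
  a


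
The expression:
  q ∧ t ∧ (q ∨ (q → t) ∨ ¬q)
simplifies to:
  q ∧ t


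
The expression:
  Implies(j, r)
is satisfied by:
  {r: True, j: False}
  {j: False, r: False}
  {j: True, r: True}


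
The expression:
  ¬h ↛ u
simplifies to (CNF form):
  u ∨ ¬h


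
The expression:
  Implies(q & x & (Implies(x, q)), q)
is always true.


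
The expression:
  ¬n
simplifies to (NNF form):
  ¬n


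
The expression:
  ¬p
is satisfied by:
  {p: False}


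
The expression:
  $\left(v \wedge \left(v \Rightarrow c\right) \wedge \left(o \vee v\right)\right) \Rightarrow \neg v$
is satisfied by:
  {v: False, c: False}
  {c: True, v: False}
  {v: True, c: False}


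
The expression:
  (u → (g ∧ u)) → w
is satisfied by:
  {w: True, u: True, g: False}
  {w: True, u: False, g: False}
  {w: True, g: True, u: True}
  {w: True, g: True, u: False}
  {u: True, g: False, w: False}


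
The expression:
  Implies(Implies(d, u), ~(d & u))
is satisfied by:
  {u: False, d: False}
  {d: True, u: False}
  {u: True, d: False}


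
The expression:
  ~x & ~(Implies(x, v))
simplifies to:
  False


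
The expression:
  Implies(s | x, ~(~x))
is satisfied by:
  {x: True, s: False}
  {s: False, x: False}
  {s: True, x: True}


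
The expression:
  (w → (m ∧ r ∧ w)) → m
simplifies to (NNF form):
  m ∨ w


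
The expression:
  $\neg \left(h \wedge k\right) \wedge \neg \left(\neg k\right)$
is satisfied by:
  {k: True, h: False}


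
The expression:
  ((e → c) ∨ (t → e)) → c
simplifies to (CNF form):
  c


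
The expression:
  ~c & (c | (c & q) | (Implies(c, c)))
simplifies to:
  ~c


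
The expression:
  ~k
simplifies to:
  ~k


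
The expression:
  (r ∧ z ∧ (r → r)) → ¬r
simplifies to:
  ¬r ∨ ¬z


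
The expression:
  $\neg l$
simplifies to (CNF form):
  $\neg l$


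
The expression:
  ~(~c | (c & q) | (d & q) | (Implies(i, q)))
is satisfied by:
  {c: True, i: True, q: False}


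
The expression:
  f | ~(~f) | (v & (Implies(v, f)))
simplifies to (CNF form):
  f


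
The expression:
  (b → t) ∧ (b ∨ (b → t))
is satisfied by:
  {t: True, b: False}
  {b: False, t: False}
  {b: True, t: True}


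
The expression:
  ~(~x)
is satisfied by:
  {x: True}


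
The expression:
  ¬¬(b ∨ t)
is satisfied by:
  {b: True, t: True}
  {b: True, t: False}
  {t: True, b: False}


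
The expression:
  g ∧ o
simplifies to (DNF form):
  g ∧ o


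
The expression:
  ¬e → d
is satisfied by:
  {d: True, e: True}
  {d: True, e: False}
  {e: True, d: False}


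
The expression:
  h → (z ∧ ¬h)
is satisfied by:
  {h: False}


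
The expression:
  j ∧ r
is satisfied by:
  {r: True, j: True}


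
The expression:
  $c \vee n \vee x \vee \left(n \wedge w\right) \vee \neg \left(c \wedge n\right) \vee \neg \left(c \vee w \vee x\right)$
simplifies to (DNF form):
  $\text{True}$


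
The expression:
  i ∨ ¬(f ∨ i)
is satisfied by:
  {i: True, f: False}
  {f: False, i: False}
  {f: True, i: True}


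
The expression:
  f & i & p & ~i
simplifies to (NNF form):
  False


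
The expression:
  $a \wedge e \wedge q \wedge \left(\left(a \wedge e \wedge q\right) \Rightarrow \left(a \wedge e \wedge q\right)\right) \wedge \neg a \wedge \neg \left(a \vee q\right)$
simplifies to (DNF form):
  $\text{False}$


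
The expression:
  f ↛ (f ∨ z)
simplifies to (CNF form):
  False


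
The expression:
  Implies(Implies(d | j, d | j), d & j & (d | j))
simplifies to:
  d & j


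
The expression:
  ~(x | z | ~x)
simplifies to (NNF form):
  False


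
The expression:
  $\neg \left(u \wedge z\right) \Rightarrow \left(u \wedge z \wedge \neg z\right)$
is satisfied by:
  {z: True, u: True}


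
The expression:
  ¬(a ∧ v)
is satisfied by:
  {v: False, a: False}
  {a: True, v: False}
  {v: True, a: False}


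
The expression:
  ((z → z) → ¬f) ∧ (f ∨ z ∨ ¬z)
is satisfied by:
  {f: False}


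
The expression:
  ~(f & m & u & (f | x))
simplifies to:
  ~f | ~m | ~u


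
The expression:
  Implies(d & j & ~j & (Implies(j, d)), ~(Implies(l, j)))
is always true.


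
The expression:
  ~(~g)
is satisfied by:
  {g: True}


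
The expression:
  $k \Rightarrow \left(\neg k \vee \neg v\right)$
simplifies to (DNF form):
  $\neg k \vee \neg v$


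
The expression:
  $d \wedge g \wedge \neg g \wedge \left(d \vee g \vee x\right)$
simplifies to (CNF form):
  $\text{False}$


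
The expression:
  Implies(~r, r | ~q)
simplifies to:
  r | ~q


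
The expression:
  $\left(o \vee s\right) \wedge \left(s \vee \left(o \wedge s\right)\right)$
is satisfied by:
  {s: True}


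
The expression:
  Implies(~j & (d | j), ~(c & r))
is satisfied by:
  {j: True, c: False, d: False, r: False}
  {j: False, c: False, d: False, r: False}
  {r: True, j: True, c: False, d: False}
  {r: True, j: False, c: False, d: False}
  {d: True, j: True, c: False, r: False}
  {d: True, j: False, c: False, r: False}
  {r: True, d: True, j: True, c: False}
  {r: True, d: True, j: False, c: False}
  {c: True, j: True, r: False, d: False}
  {c: True, j: False, r: False, d: False}
  {r: True, c: True, j: True, d: False}
  {r: True, c: True, j: False, d: False}
  {d: True, c: True, j: True, r: False}
  {d: True, c: True, j: False, r: False}
  {d: True, c: True, r: True, j: True}


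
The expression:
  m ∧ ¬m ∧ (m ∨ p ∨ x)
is never true.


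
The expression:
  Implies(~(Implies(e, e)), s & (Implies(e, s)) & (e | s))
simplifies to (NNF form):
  True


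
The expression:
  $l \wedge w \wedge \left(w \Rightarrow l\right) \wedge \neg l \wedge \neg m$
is never true.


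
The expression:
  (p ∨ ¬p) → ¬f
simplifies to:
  ¬f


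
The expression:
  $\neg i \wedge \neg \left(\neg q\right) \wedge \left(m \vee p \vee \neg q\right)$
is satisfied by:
  {m: True, p: True, q: True, i: False}
  {m: True, q: True, p: False, i: False}
  {p: True, q: True, m: False, i: False}


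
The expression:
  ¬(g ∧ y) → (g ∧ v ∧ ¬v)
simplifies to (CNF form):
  g ∧ y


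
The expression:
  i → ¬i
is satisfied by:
  {i: False}


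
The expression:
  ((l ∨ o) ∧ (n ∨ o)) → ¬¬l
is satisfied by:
  {l: True, o: False}
  {o: False, l: False}
  {o: True, l: True}


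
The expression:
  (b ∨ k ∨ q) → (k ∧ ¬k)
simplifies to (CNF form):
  ¬b ∧ ¬k ∧ ¬q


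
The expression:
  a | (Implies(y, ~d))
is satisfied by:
  {a: True, d: False, y: False}
  {d: False, y: False, a: False}
  {a: True, y: True, d: False}
  {y: True, d: False, a: False}
  {a: True, d: True, y: False}
  {d: True, a: False, y: False}
  {a: True, y: True, d: True}


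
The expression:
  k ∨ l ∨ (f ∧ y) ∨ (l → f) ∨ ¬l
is always true.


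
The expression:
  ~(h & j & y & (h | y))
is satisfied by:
  {h: False, y: False, j: False}
  {j: True, h: False, y: False}
  {y: True, h: False, j: False}
  {j: True, y: True, h: False}
  {h: True, j: False, y: False}
  {j: True, h: True, y: False}
  {y: True, h: True, j: False}


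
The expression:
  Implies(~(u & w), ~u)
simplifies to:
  w | ~u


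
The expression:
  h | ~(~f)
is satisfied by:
  {h: True, f: True}
  {h: True, f: False}
  {f: True, h: False}


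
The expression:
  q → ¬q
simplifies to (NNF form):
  ¬q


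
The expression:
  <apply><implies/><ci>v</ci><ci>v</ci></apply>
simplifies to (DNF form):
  <true/>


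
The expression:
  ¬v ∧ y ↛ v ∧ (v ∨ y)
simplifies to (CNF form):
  y ∧ ¬v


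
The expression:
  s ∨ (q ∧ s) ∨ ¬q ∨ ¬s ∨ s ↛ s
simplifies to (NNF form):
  True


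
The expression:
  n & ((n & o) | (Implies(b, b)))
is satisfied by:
  {n: True}


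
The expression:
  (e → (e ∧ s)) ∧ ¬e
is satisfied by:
  {e: False}


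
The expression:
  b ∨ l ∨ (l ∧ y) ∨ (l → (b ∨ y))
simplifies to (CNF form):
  True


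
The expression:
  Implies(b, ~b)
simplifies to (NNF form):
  ~b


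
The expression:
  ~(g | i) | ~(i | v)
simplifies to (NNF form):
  ~i & (~g | ~v)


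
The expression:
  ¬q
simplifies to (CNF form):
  ¬q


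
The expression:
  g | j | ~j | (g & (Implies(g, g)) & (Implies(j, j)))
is always true.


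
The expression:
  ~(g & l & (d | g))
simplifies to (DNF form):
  ~g | ~l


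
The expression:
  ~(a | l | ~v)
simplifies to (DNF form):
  v & ~a & ~l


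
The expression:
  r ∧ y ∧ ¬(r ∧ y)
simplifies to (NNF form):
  False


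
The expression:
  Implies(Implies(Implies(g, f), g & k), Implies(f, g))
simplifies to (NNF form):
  True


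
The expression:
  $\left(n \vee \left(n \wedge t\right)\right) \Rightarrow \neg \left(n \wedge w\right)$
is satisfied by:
  {w: False, n: False}
  {n: True, w: False}
  {w: True, n: False}


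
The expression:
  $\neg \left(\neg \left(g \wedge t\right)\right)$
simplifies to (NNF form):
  $g \wedge t$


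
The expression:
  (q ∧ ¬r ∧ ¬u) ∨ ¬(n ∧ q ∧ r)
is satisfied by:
  {q: False, n: False, r: False}
  {r: True, q: False, n: False}
  {n: True, q: False, r: False}
  {r: True, n: True, q: False}
  {q: True, r: False, n: False}
  {r: True, q: True, n: False}
  {n: True, q: True, r: False}


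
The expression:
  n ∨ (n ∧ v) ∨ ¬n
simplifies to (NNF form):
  True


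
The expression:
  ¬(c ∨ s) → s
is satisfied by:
  {c: True, s: True}
  {c: True, s: False}
  {s: True, c: False}


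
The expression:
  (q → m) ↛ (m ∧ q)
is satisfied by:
  {q: False}


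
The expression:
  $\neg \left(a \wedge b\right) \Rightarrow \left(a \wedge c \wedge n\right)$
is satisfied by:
  {a: True, b: True, c: True, n: True}
  {a: True, b: True, c: True, n: False}
  {a: True, b: True, n: True, c: False}
  {a: True, b: True, n: False, c: False}
  {a: True, c: True, n: True, b: False}


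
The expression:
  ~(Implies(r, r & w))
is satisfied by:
  {r: True, w: False}


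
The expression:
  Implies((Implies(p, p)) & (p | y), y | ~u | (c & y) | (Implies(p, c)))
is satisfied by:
  {y: True, c: True, p: False, u: False}
  {y: True, p: False, u: False, c: False}
  {c: True, p: False, u: False, y: False}
  {c: False, p: False, u: False, y: False}
  {y: True, u: True, c: True, p: False}
  {y: True, u: True, c: False, p: False}
  {u: True, c: True, y: False, p: False}
  {u: True, y: False, p: False, c: False}
  {c: True, y: True, p: True, u: False}
  {y: True, p: True, c: False, u: False}
  {c: True, p: True, y: False, u: False}
  {p: True, y: False, u: False, c: False}
  {y: True, u: True, p: True, c: True}
  {y: True, u: True, p: True, c: False}
  {u: True, p: True, c: True, y: False}


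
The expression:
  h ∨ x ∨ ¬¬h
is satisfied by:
  {x: True, h: True}
  {x: True, h: False}
  {h: True, x: False}


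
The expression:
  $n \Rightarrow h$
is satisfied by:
  {h: True, n: False}
  {n: False, h: False}
  {n: True, h: True}


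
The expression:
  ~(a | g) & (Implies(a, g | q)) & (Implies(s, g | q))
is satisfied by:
  {q: True, s: False, g: False, a: False}
  {a: False, s: False, q: False, g: False}
  {q: True, s: True, a: False, g: False}


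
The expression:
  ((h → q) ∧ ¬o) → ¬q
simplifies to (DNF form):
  o ∨ ¬q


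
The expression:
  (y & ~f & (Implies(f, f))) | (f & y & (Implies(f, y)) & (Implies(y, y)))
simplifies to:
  y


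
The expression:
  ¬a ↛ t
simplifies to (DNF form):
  t ∨ ¬a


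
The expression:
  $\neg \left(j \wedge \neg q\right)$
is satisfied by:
  {q: True, j: False}
  {j: False, q: False}
  {j: True, q: True}


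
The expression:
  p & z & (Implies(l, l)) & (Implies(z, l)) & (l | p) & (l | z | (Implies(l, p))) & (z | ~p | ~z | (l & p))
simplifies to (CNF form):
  l & p & z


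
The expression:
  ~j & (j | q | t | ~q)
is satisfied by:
  {j: False}


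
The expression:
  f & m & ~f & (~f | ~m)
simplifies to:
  False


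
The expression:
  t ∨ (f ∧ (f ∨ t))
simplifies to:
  f ∨ t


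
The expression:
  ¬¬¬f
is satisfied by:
  {f: False}


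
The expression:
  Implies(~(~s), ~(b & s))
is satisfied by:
  {s: False, b: False}
  {b: True, s: False}
  {s: True, b: False}


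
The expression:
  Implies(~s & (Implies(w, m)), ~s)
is always true.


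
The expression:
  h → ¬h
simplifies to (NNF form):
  ¬h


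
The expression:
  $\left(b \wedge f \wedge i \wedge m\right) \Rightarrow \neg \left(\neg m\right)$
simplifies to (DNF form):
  $\text{True}$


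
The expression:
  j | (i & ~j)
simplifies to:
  i | j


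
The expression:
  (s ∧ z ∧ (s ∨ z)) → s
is always true.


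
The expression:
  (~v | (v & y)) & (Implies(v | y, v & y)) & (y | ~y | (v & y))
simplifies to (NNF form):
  (v & y) | (~v & ~y)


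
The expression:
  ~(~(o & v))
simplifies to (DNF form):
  o & v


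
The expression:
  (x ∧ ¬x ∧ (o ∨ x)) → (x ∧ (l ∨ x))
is always true.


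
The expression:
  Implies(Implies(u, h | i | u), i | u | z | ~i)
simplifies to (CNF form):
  True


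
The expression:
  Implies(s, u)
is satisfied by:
  {u: True, s: False}
  {s: False, u: False}
  {s: True, u: True}


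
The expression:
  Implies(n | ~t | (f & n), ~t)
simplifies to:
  ~n | ~t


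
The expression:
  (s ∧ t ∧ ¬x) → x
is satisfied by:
  {x: True, s: False, t: False}
  {s: False, t: False, x: False}
  {x: True, t: True, s: False}
  {t: True, s: False, x: False}
  {x: True, s: True, t: False}
  {s: True, x: False, t: False}
  {x: True, t: True, s: True}


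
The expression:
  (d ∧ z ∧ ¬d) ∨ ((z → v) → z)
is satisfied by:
  {z: True}


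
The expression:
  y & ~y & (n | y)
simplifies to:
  False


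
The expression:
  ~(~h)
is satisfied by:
  {h: True}


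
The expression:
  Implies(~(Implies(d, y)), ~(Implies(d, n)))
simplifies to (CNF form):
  y | ~d | ~n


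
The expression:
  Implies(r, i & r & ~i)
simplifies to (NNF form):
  ~r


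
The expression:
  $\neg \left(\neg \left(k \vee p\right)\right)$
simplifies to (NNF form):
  $k \vee p$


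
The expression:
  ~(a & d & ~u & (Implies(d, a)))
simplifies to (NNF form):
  u | ~a | ~d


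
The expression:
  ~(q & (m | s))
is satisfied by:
  {m: False, q: False, s: False}
  {s: True, m: False, q: False}
  {m: True, s: False, q: False}
  {s: True, m: True, q: False}
  {q: True, s: False, m: False}


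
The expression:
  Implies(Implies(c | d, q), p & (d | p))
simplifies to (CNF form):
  (p | ~q) & (c | d | p) & (c | p | ~q) & (d | p | ~q)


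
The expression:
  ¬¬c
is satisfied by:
  {c: True}


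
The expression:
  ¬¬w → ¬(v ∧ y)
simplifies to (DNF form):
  ¬v ∨ ¬w ∨ ¬y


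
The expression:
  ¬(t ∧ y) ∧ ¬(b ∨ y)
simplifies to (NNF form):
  ¬b ∧ ¬y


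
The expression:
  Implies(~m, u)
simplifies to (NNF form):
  m | u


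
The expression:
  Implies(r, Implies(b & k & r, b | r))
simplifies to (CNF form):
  True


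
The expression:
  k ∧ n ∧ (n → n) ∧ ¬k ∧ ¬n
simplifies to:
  False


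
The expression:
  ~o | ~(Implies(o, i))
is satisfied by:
  {o: False, i: False}
  {i: True, o: False}
  {o: True, i: False}


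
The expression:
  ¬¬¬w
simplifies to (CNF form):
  ¬w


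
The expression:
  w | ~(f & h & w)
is always true.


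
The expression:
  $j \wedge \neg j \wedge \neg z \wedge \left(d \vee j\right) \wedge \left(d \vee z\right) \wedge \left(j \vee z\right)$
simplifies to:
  $\text{False}$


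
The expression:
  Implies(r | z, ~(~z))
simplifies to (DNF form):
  z | ~r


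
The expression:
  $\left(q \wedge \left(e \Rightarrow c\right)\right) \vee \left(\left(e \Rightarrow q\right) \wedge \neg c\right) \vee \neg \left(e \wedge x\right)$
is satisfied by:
  {q: True, e: False, x: False}
  {e: False, x: False, q: False}
  {x: True, q: True, e: False}
  {x: True, e: False, q: False}
  {q: True, e: True, x: False}
  {e: True, q: False, x: False}
  {x: True, e: True, q: True}


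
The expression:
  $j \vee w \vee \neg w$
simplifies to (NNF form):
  $\text{True}$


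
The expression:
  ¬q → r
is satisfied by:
  {r: True, q: True}
  {r: True, q: False}
  {q: True, r: False}


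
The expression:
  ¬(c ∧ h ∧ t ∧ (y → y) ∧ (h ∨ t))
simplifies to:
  ¬c ∨ ¬h ∨ ¬t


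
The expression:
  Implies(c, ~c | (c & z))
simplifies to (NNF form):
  z | ~c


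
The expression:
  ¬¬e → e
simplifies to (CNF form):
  True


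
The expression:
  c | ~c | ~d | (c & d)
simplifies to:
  True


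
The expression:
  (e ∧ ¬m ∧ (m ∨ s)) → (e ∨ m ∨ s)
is always true.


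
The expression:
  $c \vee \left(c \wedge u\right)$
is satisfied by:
  {c: True}


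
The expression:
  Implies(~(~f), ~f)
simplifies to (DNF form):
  ~f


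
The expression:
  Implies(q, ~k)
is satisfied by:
  {k: False, q: False}
  {q: True, k: False}
  {k: True, q: False}


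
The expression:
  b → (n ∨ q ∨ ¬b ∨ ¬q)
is always true.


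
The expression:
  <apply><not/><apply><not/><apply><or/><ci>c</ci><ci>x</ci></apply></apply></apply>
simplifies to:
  <apply><or/><ci>c</ci><ci>x</ci></apply>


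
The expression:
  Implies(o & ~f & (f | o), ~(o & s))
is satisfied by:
  {f: True, s: False, o: False}
  {s: False, o: False, f: False}
  {o: True, f: True, s: False}
  {o: True, s: False, f: False}
  {f: True, s: True, o: False}
  {s: True, f: False, o: False}
  {o: True, s: True, f: True}


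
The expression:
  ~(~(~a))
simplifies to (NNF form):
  ~a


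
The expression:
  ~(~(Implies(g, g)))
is always true.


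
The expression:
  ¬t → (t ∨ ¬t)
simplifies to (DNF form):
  True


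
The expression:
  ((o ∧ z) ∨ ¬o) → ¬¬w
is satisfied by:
  {o: True, w: True, z: False}
  {w: True, z: False, o: False}
  {o: True, w: True, z: True}
  {w: True, z: True, o: False}
  {o: True, z: False, w: False}


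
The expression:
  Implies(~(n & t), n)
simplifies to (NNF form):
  n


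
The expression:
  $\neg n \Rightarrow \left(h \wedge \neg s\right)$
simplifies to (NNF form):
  $n \vee \left(h \wedge \neg s\right)$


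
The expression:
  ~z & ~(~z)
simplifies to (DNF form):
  False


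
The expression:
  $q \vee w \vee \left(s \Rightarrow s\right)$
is always true.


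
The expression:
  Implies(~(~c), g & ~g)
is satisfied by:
  {c: False}


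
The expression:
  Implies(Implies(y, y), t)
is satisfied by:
  {t: True}


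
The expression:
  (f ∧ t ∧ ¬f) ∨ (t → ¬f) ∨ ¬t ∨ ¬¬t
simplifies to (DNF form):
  True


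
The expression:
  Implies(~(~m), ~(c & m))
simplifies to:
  ~c | ~m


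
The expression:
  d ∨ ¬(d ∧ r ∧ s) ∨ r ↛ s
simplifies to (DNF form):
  True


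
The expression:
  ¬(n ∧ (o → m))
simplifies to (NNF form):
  (o ∧ ¬m) ∨ ¬n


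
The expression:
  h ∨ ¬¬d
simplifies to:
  d ∨ h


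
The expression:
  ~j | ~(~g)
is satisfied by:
  {g: True, j: False}
  {j: False, g: False}
  {j: True, g: True}


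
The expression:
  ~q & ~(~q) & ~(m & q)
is never true.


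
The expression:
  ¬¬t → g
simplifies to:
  g ∨ ¬t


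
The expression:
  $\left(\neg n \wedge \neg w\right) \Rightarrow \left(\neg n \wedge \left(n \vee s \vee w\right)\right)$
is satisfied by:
  {n: True, s: True, w: True}
  {n: True, s: True, w: False}
  {n: True, w: True, s: False}
  {n: True, w: False, s: False}
  {s: True, w: True, n: False}
  {s: True, w: False, n: False}
  {w: True, s: False, n: False}


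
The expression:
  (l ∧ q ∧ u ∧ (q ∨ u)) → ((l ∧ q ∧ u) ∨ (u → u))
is always true.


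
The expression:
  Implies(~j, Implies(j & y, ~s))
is always true.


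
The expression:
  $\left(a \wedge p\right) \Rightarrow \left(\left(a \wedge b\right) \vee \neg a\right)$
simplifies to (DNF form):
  $b \vee \neg a \vee \neg p$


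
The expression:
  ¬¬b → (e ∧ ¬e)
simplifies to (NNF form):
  ¬b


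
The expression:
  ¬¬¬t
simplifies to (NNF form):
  ¬t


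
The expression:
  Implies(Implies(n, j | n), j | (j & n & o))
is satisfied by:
  {j: True}


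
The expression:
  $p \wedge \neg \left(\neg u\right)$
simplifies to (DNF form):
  $p \wedge u$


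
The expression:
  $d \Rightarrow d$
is always true.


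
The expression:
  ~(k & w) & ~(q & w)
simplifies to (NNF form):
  ~w | (~k & ~q)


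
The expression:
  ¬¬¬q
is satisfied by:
  {q: False}


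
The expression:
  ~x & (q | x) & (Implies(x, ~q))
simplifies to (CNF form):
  q & ~x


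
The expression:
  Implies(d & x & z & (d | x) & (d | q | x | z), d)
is always true.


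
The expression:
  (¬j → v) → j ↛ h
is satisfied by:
  {h: False, j: False, v: False}
  {j: True, h: False, v: False}
  {v: True, j: True, h: False}
  {h: True, v: False, j: False}


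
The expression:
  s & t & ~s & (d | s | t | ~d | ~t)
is never true.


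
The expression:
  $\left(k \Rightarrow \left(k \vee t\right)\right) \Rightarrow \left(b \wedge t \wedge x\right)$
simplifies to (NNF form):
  $b \wedge t \wedge x$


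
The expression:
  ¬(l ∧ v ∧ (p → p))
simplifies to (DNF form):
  ¬l ∨ ¬v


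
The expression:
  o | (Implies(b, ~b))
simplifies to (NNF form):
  o | ~b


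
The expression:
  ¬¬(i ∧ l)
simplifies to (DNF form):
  i ∧ l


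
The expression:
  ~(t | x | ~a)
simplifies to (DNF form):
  a & ~t & ~x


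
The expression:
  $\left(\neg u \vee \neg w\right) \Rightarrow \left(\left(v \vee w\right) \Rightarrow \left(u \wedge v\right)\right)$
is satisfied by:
  {u: True, w: False, v: False}
  {u: True, v: True, w: False}
  {u: True, w: True, v: False}
  {u: True, v: True, w: True}
  {v: False, w: False, u: False}


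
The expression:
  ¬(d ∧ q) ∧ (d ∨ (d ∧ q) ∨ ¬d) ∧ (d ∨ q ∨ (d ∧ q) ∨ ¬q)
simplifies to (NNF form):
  ¬d ∨ ¬q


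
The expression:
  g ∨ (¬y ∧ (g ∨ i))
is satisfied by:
  {i: True, g: True, y: False}
  {g: True, y: False, i: False}
  {i: True, g: True, y: True}
  {g: True, y: True, i: False}
  {i: True, y: False, g: False}


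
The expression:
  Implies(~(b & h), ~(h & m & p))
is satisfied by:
  {b: True, p: False, m: False, h: False}
  {b: False, p: False, m: False, h: False}
  {h: True, b: True, p: False, m: False}
  {h: True, b: False, p: False, m: False}
  {b: True, m: True, h: False, p: False}
  {m: True, h: False, p: False, b: False}
  {h: True, m: True, b: True, p: False}
  {h: True, m: True, b: False, p: False}
  {b: True, p: True, h: False, m: False}
  {p: True, h: False, m: False, b: False}
  {b: True, h: True, p: True, m: False}
  {h: True, p: True, b: False, m: False}
  {b: True, m: True, p: True, h: False}
  {m: True, p: True, h: False, b: False}
  {h: True, m: True, p: True, b: True}


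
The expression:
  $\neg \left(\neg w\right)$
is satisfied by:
  {w: True}


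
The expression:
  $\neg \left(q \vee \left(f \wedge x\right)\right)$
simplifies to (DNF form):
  $\left(\neg f \wedge \neg q\right) \vee \left(\neg q \wedge \neg x\right)$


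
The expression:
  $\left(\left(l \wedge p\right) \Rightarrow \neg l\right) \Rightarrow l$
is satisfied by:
  {l: True}


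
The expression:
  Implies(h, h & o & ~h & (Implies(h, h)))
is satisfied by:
  {h: False}


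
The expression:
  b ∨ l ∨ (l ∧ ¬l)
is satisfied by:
  {b: True, l: True}
  {b: True, l: False}
  {l: True, b: False}


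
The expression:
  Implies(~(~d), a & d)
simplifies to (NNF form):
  a | ~d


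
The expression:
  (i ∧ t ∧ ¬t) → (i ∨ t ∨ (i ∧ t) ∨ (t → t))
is always true.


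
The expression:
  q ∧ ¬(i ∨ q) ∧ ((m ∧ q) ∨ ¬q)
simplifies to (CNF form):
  False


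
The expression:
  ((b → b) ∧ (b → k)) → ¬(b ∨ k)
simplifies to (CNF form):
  ¬k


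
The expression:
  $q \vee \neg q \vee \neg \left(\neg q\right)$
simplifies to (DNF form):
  $\text{True}$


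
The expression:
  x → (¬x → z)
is always true.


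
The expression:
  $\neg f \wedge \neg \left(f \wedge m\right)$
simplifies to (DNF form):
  $\neg f$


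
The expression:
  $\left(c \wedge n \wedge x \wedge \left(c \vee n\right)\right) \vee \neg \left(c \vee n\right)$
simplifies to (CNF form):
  $\left(c \vee \neg n\right) \wedge \left(n \vee \neg c\right) \wedge \left(x \vee \neg n\right)$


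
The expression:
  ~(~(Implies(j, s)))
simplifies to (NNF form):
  s | ~j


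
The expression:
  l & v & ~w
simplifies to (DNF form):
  l & v & ~w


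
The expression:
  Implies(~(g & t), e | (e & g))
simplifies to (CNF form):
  (e | g) & (e | t)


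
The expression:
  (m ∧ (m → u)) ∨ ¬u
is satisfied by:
  {m: True, u: False}
  {u: False, m: False}
  {u: True, m: True}


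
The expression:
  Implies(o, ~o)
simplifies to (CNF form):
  ~o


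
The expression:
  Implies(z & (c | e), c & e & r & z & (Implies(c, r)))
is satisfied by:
  {r: True, c: False, e: False, z: False}
  {r: False, c: False, e: False, z: False}
  {r: True, e: True, c: False, z: False}
  {e: True, r: False, c: False, z: False}
  {r: True, c: True, e: False, z: False}
  {c: True, r: False, e: False, z: False}
  {r: True, e: True, c: True, z: False}
  {e: True, c: True, r: False, z: False}
  {z: True, r: True, c: False, e: False}
  {z: True, r: False, c: False, e: False}
  {r: True, z: True, e: True, c: True}


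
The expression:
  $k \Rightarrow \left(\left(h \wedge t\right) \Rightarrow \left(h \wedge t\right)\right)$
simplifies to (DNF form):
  $\text{True}$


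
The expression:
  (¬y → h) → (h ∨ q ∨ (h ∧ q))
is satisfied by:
  {q: True, h: True, y: False}
  {q: True, h: False, y: False}
  {h: True, q: False, y: False}
  {q: False, h: False, y: False}
  {y: True, q: True, h: True}
  {y: True, q: True, h: False}
  {y: True, h: True, q: False}


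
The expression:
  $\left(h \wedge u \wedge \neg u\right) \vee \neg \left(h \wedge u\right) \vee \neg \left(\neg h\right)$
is always true.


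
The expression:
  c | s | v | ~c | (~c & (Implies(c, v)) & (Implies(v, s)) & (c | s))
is always true.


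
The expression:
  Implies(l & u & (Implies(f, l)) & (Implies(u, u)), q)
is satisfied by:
  {q: True, l: False, u: False}
  {l: False, u: False, q: False}
  {q: True, u: True, l: False}
  {u: True, l: False, q: False}
  {q: True, l: True, u: False}
  {l: True, q: False, u: False}
  {q: True, u: True, l: True}


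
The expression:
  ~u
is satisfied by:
  {u: False}


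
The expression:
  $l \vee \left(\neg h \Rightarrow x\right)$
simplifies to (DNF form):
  $h \vee l \vee x$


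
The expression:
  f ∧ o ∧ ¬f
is never true.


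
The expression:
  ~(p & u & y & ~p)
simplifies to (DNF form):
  True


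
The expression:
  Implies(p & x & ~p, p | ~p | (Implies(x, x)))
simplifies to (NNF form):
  True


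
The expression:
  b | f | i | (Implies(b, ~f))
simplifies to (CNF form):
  True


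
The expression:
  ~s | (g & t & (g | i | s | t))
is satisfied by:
  {t: True, g: True, s: False}
  {t: True, g: False, s: False}
  {g: True, t: False, s: False}
  {t: False, g: False, s: False}
  {t: True, s: True, g: True}


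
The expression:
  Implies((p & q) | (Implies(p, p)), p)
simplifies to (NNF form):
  p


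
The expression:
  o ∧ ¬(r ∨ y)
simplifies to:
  o ∧ ¬r ∧ ¬y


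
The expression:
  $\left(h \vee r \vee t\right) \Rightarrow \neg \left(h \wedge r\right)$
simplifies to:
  $\neg h \vee \neg r$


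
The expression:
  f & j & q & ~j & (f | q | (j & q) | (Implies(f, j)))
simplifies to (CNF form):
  False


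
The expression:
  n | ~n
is always true.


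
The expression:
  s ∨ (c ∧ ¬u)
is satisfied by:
  {c: True, s: True, u: False}
  {s: True, u: False, c: False}
  {c: True, s: True, u: True}
  {s: True, u: True, c: False}
  {c: True, u: False, s: False}


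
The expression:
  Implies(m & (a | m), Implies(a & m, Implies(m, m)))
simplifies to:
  True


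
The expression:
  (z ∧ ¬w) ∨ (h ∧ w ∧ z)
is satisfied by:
  {z: True, h: True, w: False}
  {z: True, w: False, h: False}
  {z: True, h: True, w: True}


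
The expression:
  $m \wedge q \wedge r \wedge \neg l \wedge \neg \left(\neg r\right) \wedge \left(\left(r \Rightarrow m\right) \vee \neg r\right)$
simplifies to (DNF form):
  $m \wedge q \wedge r \wedge \neg l$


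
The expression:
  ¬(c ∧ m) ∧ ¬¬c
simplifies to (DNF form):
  c ∧ ¬m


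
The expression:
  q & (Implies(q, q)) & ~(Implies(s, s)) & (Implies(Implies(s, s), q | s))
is never true.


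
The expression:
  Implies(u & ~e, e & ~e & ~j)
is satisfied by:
  {e: True, u: False}
  {u: False, e: False}
  {u: True, e: True}


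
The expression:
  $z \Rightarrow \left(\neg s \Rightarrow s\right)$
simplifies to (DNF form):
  $s \vee \neg z$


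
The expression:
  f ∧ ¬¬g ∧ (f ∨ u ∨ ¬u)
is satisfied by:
  {g: True, f: True}


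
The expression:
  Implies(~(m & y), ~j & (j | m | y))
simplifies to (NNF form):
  (m & y) | (m & ~j) | (y & ~j)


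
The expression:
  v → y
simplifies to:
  y ∨ ¬v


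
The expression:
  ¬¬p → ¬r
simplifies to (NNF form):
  ¬p ∨ ¬r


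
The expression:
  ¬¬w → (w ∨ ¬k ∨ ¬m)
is always true.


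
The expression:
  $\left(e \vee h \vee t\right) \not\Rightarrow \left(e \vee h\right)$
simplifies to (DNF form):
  $t \wedge \neg e \wedge \neg h$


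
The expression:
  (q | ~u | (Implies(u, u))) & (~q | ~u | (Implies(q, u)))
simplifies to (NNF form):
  True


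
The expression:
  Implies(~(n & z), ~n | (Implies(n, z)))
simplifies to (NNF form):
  z | ~n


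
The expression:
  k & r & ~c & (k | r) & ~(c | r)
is never true.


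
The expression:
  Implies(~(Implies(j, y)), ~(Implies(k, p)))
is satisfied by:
  {y: True, k: True, p: False, j: False}
  {y: True, k: False, p: False, j: False}
  {y: True, p: True, k: True, j: False}
  {y: True, p: True, k: False, j: False}
  {k: True, y: False, p: False, j: False}
  {k: False, y: False, p: False, j: False}
  {p: True, k: True, y: False, j: False}
  {p: True, k: False, y: False, j: False}
  {j: True, y: True, k: True, p: False}
  {j: True, y: True, k: False, p: False}
  {j: True, y: True, p: True, k: True}
  {j: True, y: True, p: True, k: False}
  {j: True, k: True, p: False, y: False}


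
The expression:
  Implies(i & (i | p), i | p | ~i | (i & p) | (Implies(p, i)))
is always true.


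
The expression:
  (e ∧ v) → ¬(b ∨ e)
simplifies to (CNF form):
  ¬e ∨ ¬v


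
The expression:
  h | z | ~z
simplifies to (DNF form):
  True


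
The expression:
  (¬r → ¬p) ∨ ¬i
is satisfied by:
  {r: True, p: False, i: False}
  {p: False, i: False, r: False}
  {r: True, i: True, p: False}
  {i: True, p: False, r: False}
  {r: True, p: True, i: False}
  {p: True, r: False, i: False}
  {r: True, i: True, p: True}


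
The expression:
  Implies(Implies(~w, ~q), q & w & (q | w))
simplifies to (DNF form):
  q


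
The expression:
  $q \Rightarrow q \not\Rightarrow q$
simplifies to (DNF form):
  $\neg q$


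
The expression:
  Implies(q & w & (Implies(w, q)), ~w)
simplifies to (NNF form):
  ~q | ~w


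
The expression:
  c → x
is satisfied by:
  {x: True, c: False}
  {c: False, x: False}
  {c: True, x: True}


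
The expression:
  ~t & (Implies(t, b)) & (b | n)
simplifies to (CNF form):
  ~t & (b | n)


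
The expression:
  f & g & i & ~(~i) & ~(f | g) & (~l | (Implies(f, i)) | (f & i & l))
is never true.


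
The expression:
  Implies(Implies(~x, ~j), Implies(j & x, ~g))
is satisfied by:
  {g: False, x: False, j: False}
  {j: True, g: False, x: False}
  {x: True, g: False, j: False}
  {j: True, x: True, g: False}
  {g: True, j: False, x: False}
  {j: True, g: True, x: False}
  {x: True, g: True, j: False}


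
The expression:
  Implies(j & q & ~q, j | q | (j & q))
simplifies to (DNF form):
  True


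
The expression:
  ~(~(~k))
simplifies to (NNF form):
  ~k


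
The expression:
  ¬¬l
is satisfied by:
  {l: True}


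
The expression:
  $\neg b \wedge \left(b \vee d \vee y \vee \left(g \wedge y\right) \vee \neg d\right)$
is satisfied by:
  {b: False}


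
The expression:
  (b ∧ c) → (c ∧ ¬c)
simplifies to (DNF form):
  ¬b ∨ ¬c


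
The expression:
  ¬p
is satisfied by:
  {p: False}


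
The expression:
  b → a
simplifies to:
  a ∨ ¬b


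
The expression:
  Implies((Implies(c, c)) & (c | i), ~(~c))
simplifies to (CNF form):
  c | ~i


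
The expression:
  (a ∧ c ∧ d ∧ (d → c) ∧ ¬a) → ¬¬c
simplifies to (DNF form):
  True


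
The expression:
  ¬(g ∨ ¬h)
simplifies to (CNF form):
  h ∧ ¬g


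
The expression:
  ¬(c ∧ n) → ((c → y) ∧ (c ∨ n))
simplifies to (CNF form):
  (c ∨ n) ∧ (n ∨ y)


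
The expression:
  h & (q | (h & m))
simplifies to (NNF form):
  h & (m | q)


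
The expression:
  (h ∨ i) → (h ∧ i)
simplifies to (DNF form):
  (h ∧ i) ∨ (¬h ∧ ¬i)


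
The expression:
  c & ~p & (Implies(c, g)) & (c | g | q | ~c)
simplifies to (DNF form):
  c & g & ~p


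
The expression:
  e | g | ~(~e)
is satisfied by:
  {e: True, g: True}
  {e: True, g: False}
  {g: True, e: False}


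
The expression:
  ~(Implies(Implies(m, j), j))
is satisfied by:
  {j: False, m: False}


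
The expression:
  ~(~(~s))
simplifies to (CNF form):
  ~s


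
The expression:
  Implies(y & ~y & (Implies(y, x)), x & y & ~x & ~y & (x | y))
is always true.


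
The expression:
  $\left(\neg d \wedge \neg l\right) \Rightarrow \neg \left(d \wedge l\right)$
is always true.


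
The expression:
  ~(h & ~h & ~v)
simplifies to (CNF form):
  True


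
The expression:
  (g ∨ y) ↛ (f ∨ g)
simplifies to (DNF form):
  y ∧ ¬f ∧ ¬g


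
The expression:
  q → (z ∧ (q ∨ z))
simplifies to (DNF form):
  z ∨ ¬q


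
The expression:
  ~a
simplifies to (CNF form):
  ~a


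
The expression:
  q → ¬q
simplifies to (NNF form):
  ¬q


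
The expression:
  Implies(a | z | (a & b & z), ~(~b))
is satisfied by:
  {b: True, z: False, a: False}
  {b: True, a: True, z: False}
  {b: True, z: True, a: False}
  {b: True, a: True, z: True}
  {a: False, z: False, b: False}


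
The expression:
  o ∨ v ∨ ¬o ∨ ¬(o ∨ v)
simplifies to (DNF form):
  True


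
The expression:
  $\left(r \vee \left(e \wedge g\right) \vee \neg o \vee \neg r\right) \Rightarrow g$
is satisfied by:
  {g: True}


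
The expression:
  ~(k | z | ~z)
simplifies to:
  False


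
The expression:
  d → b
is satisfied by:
  {b: True, d: False}
  {d: False, b: False}
  {d: True, b: True}


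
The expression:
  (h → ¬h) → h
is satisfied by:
  {h: True}


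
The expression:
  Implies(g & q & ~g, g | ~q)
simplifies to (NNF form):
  True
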